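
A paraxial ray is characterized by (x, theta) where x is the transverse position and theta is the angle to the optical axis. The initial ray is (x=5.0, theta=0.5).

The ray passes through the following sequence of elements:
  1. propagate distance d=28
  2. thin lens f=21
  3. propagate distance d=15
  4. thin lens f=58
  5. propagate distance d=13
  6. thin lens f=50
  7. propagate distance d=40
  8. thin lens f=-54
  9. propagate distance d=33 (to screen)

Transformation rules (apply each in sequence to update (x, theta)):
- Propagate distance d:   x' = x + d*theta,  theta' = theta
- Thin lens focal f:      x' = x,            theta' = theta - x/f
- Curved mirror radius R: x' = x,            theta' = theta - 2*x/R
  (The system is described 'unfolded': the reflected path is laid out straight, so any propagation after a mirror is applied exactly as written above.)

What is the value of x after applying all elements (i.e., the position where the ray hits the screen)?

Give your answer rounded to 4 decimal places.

Answer: -62.7736

Derivation:
Initial: x=5.0000 theta=0.5000
After 1 (propagate distance d=28): x=19.0000 theta=0.5000
After 2 (thin lens f=21): x=19.0000 theta=-17/42 (≈-0.4048)
After 3 (propagate distance d=15): x=181/14 (≈12.9286) theta=-17/42 (≈-0.4048)
After 4 (thin lens f=58): x=181/14 (≈12.9286) theta=-1529/2436 (≈-0.6277)
After 5 (propagate distance d=13): x=11617/2436 (≈4.7689) theta=-1529/2436 (≈-0.6277)
After 6 (thin lens f=50): x=11617/2436 (≈4.7689) theta=-12581/17400 (≈-0.7230)
After 7 (propagate distance d=40): x=-98061/4060 (≈-24.1530) theta=-12581/17400 (≈-0.7230)
After 8 (thin lens f=-54): x=-98061/4060 (≈-24.1530) theta=-106909/91350 (≈-1.1703)
After 9 (propagate distance d=33 (to screen)): x=-3822913/60900 (≈-62.7736) theta=-106909/91350 (≈-1.1703)
Rounded to 4 decimal places: x = -62.7736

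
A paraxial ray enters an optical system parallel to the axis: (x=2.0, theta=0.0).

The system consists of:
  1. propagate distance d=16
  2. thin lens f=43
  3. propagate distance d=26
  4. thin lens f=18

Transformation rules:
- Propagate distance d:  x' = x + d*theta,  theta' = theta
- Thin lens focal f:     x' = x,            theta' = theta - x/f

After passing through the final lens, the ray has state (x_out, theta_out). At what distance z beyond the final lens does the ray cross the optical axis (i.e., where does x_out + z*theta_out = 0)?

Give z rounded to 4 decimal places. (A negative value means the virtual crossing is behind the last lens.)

Answer: 8.7429

Derivation:
Initial: x=2.0000 theta=0.0000
After 1 (propagate distance d=16): x=2.0000 theta=0.0000
After 2 (thin lens f=43): x=2.0000 theta=-2/43 (≈-0.0465)
After 3 (propagate distance d=26): x=34/43 (≈0.7907) theta=-2/43 (≈-0.0465)
After 4 (thin lens f=18): x=34/43 (≈0.7907) theta=-35/387 (≈-0.0904)
z_focus = -x_out/theta_out = -(34/43)/(-35/387) = 306/35 ≈ 8.7429
Rounded to 4 decimal places: z = 8.7429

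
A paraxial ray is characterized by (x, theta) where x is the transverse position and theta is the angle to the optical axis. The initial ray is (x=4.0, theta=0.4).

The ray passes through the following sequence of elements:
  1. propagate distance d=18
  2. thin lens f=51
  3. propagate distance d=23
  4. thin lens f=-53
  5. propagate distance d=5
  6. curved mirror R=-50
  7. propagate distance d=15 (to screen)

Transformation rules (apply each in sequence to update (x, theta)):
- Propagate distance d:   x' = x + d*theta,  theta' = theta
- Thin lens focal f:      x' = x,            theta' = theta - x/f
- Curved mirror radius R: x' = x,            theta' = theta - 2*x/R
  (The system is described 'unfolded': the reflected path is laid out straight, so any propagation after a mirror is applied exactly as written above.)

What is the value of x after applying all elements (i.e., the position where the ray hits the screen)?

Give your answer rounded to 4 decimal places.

Answer: 35.3683

Derivation:
Initial: x=4.0000 theta=0.4000
After 1 (propagate distance d=18): x=11.2000 theta=0.4000
After 2 (thin lens f=51): x=11.2000 theta=46/255 (≈0.1804)
After 3 (propagate distance d=23): x=3914/255 (≈15.3490) theta=46/255 (≈0.1804)
After 4 (thin lens f=-53): x=3914/255 (≈15.3490) theta=6352/13515 (≈0.4700)
After 5 (propagate distance d=5): x=79734/4505 (≈17.6990) theta=6352/13515 (≈0.4700)
After 6 (curved mirror R=-50): x=79734/4505 (≈17.6990) theta=398002/337875 (≈1.1780)
After 7 (propagate distance d=15 (to screen)): x=796672/22525 (≈35.3683) theta=398002/337875 (≈1.1780)
Rounded to 4 decimal places: x = 35.3683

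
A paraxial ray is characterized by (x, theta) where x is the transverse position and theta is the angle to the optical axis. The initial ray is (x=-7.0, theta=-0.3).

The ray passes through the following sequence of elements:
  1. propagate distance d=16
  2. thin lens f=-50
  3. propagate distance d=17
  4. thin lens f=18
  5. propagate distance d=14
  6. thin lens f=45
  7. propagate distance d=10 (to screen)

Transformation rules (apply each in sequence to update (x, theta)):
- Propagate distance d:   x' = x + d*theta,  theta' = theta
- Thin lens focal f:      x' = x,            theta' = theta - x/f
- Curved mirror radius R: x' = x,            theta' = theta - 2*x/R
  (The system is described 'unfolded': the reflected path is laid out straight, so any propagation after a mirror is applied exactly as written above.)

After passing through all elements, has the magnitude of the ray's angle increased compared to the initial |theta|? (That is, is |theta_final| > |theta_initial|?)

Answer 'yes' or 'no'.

Answer: yes

Derivation:
Initial: x=-7.0000 theta=-0.3000
After 1 (propagate distance d=16): x=-11.8000 theta=-0.3000
After 2 (thin lens f=-50): x=-11.8000 theta=-0.5360
After 3 (propagate distance d=17): x=-20.9120 theta=-0.5360
After 4 (thin lens f=18): x=-20.9120 theta=704/1125 (≈0.6258)
After 5 (propagate distance d=14): x=-2734/225 (≈-12.1511) theta=704/1125 (≈0.6258)
After 6 (thin lens f=45): x=-2734/225 (≈-12.1511) theta=1814/2025 (≈0.8958)
After 7 (propagate distance d=10 (to screen)): x=-6466/2025 (≈-3.1931) theta=1814/2025 (≈0.8958)
|theta_initial|=0.3000 |theta_final|=1814/2025 (≈0.8958) -> increased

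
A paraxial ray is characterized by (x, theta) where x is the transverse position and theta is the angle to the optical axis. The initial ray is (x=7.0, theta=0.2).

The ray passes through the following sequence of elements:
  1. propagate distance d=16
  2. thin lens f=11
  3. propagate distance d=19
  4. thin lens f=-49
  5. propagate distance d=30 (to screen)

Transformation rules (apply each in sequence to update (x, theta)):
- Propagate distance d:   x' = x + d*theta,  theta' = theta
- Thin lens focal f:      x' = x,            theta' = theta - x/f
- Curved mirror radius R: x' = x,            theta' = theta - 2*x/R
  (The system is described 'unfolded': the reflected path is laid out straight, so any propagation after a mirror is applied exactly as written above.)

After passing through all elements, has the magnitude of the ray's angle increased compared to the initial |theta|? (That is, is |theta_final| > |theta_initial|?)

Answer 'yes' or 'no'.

Initial: x=7.0000 theta=0.2000
After 1 (propagate distance d=16): x=10.2000 theta=0.2000
After 2 (thin lens f=11): x=10.2000 theta=-8/11 (≈-0.7273)
After 3 (propagate distance d=19): x=-199/55 (≈-3.6182) theta=-8/11 (≈-0.7273)
After 4 (thin lens f=-49): x=-199/55 (≈-3.6182) theta=-2159/2695 (≈-0.8011)
After 5 (propagate distance d=30 (to screen)): x=-74521/2695 (≈-27.6516) theta=-2159/2695 (≈-0.8011)
|theta_initial|=0.2000 |theta_final|=2159/2695 (≈0.8011) -> increased

Answer: yes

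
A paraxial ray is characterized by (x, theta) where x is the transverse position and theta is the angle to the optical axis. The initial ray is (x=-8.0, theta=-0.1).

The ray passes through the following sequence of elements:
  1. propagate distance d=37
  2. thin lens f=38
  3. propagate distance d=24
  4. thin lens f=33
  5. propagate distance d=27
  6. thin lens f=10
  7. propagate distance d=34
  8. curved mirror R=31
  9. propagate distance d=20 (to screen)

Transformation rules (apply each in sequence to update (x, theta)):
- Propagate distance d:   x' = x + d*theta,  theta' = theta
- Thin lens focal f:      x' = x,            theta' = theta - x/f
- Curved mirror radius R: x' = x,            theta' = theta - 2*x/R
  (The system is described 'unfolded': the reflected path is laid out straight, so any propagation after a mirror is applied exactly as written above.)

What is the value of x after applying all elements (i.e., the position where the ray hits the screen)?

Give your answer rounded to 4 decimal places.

Initial: x=-8.0000 theta=-0.1000
After 1 (propagate distance d=37): x=-11.7000 theta=-0.1000
After 2 (thin lens f=38): x=-11.7000 theta=79/380 (≈0.2079)
After 3 (propagate distance d=24): x=-255/38 (≈-6.7105) theta=79/380 (≈0.2079)
After 4 (thin lens f=33): x=-255/38 (≈-6.7105) theta=1719/4180 (≈0.4112)
After 5 (propagate distance d=27): x=18363/4180 (≈4.3931) theta=1719/4180 (≈0.4112)
After 6 (thin lens f=10): x=18363/4180 (≈4.3931) theta=-1173/41800 (≈-0.0281)
After 7 (propagate distance d=34): x=3267/950 (≈3.4389) theta=-1173/41800 (≈-0.0281)
After 8 (curved mirror R=31): x=3267/950 (≈3.4389) theta=-323859/1295800 (≈-0.2499)
After 9 (propagate distance d=20 (to screen)): x=-13296/8525 (≈-1.5596) theta=-323859/1295800 (≈-0.2499)
Rounded to 4 decimal places: x = -1.5596

Answer: -1.5596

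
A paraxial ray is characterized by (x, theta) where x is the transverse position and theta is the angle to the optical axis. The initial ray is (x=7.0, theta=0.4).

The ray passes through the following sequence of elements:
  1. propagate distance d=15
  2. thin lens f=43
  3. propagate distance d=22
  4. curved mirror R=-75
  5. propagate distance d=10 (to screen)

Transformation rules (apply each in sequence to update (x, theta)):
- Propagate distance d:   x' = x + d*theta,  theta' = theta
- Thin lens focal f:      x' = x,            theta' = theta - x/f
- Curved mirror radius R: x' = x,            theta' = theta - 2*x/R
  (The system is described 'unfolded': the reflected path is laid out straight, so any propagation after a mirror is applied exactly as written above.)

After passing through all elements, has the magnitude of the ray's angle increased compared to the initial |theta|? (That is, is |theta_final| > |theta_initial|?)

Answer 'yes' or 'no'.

Initial: x=7.0000 theta=0.4000
After 1 (propagate distance d=15): x=13.0000 theta=0.4000
After 2 (thin lens f=43): x=13.0000 theta=21/215 (≈0.0977)
After 3 (propagate distance d=22): x=3257/215 (≈15.1488) theta=21/215 (≈0.0977)
After 4 (curved mirror R=-75): x=3257/215 (≈15.1488) theta=8089/16125 (≈0.5016)
After 5 (propagate distance d=10 (to screen)): x=65033/3225 (≈20.1653) theta=8089/16125 (≈0.5016)
|theta_initial|=0.4000 |theta_final|=8089/16125 (≈0.5016) -> increased

Answer: yes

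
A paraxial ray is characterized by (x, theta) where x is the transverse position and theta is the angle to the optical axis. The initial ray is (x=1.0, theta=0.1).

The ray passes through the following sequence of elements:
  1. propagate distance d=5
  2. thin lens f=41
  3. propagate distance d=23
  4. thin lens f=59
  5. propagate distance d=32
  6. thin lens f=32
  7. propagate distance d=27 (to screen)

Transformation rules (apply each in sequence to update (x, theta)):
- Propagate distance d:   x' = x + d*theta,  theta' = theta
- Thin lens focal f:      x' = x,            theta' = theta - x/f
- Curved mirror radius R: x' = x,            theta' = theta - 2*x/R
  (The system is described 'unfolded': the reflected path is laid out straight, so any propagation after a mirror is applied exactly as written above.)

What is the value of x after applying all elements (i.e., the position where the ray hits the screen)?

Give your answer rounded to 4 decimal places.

Answer: 0.8869

Derivation:
Initial: x=1.0000 theta=0.1000
After 1 (propagate distance d=5): x=1.5000 theta=0.1000
After 2 (thin lens f=41): x=1.5000 theta=13/205 (≈0.0634)
After 3 (propagate distance d=23): x=1213/410 (≈2.9585) theta=13/205 (≈0.0634)
After 4 (thin lens f=59): x=1213/410 (≈2.9585) theta=321/24190 (≈0.0133)
After 5 (propagate distance d=32): x=81839/24190 (≈3.3832) theta=321/24190 (≈0.0133)
After 6 (thin lens f=32): x=81839/24190 (≈3.3832) theta=-1213/13120 (≈-0.0925)
After 7 (propagate distance d=27 (to screen)): x=686539/774080 (≈0.8869) theta=-1213/13120 (≈-0.0925)
Rounded to 4 decimal places: x = 0.8869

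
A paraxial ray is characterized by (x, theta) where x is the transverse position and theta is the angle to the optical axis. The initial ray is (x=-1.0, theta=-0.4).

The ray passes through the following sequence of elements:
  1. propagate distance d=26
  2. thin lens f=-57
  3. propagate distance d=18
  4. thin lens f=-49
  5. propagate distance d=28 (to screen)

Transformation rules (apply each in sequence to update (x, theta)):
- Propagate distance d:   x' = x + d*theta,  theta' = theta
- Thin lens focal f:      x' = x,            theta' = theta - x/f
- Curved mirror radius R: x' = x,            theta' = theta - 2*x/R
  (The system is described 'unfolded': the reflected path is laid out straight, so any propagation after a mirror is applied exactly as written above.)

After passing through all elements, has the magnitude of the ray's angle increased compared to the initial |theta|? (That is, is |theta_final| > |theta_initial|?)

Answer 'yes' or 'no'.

Answer: yes

Derivation:
Initial: x=-1.0000 theta=-0.4000
After 1 (propagate distance d=26): x=-11.4000 theta=-0.4000
After 2 (thin lens f=-57): x=-11.4000 theta=-0.6000
After 3 (propagate distance d=18): x=-22.2000 theta=-0.6000
After 4 (thin lens f=-49): x=-22.2000 theta=-258/245 (≈-1.0531)
After 5 (propagate distance d=28 (to screen)): x=-1809/35 (≈-51.6857) theta=-258/245 (≈-1.0531)
|theta_initial|=0.4000 |theta_final|=258/245 (≈1.0531) -> increased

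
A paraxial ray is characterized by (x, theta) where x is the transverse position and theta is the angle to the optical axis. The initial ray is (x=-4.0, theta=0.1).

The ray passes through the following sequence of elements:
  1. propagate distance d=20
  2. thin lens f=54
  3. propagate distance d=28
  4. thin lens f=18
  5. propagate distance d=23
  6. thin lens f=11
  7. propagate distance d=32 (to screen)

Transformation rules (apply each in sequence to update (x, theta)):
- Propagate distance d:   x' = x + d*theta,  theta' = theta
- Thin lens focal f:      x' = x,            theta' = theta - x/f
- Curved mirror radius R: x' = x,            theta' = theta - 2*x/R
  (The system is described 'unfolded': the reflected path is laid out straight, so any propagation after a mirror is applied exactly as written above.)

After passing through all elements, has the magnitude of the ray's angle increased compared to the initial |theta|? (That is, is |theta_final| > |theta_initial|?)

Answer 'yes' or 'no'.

Answer: yes

Derivation:
Initial: x=-4.0000 theta=0.1000
After 1 (propagate distance d=20): x=-2.0000 theta=0.1000
After 2 (thin lens f=54): x=-2.0000 theta=37/270 (≈0.1370)
After 3 (propagate distance d=28): x=248/135 (≈1.8370) theta=37/270 (≈0.1370)
After 4 (thin lens f=18): x=248/135 (≈1.8370) theta=17/486 (≈0.0350)
After 5 (propagate distance d=23): x=6419/2430 (≈2.6416) theta=17/486 (≈0.0350)
After 6 (thin lens f=11): x=6419/2430 (≈2.6416) theta=-914/4455 (≈-0.2052)
After 7 (propagate distance d=32 (to screen)): x=-104879/26730 (≈-3.9236) theta=-914/4455 (≈-0.2052)
|theta_initial|=0.1000 |theta_final|=914/4455 (≈0.2052) -> increased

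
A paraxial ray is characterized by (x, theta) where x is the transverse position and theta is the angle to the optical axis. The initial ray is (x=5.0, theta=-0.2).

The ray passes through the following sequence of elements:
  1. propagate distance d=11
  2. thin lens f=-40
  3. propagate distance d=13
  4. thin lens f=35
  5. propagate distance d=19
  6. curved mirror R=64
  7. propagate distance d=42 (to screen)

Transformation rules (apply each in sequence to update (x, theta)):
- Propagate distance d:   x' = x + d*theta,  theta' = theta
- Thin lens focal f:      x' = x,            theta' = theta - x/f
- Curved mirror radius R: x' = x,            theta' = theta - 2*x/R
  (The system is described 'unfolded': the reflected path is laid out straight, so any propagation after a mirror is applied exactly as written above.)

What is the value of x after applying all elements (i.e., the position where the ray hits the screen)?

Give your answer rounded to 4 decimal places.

Initial: x=5.0000 theta=-0.2000
After 1 (propagate distance d=11): x=2.8000 theta=-0.2000
After 2 (thin lens f=-40): x=2.8000 theta=-0.1300
After 3 (propagate distance d=13): x=1.1100 theta=-0.1300
After 4 (thin lens f=35): x=1.1100 theta=-283/1750 (≈-0.1617)
After 5 (propagate distance d=19): x=-6869/3500 (≈-1.9626) theta=-283/1750 (≈-0.1617)
After 6 (curved mirror R=64): x=-6869/3500 (≈-1.9626) theta=-11243/112000 (≈-0.1004)
After 7 (propagate distance d=42 (to screen)): x=-346007/56000 (≈-6.1787) theta=-11243/112000 (≈-0.1004)
Rounded to 4 decimal places: x = -6.1787

Answer: -6.1787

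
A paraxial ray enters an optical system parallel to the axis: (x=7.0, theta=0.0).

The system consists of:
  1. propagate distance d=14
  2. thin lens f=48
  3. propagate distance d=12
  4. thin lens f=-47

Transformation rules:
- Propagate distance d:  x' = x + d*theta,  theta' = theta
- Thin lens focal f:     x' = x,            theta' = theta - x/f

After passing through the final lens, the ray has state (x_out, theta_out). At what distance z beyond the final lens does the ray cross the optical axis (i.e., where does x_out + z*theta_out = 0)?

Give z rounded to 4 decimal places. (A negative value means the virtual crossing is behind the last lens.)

Answer: 153.8182

Derivation:
Initial: x=7.0000 theta=0.0000
After 1 (propagate distance d=14): x=7.0000 theta=0.0000
After 2 (thin lens f=48): x=7.0000 theta=-7/48 (≈-0.1458)
After 3 (propagate distance d=12): x=5.2500 theta=-7/48 (≈-0.1458)
After 4 (thin lens f=-47): x=5.2500 theta=-77/2256 (≈-0.0341)
z_focus = -x_out/theta_out = -(5.2500)/(-77/2256) = 1692/11 ≈ 153.8182
Rounded to 4 decimal places: z = 153.8182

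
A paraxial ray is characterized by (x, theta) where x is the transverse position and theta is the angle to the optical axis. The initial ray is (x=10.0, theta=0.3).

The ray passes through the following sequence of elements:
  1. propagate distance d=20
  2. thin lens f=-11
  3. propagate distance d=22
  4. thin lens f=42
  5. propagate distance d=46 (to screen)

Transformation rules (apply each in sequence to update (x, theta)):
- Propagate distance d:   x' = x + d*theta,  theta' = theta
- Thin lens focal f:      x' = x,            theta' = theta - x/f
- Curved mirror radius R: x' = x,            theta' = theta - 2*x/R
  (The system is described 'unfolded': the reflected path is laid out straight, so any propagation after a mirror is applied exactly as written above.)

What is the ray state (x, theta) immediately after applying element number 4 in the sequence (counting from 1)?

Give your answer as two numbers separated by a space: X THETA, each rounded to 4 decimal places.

Answer: 54.6000 0.4545

Derivation:
Initial: x=10.0000 theta=0.3000
After 1 (propagate distance d=20): x=16.0000 theta=0.3000
After 2 (thin lens f=-11): x=16.0000 theta=193/110 (≈1.7545)
After 3 (propagate distance d=22): x=54.6000 theta=193/110 (≈1.7545)
After 4 (thin lens f=42): x=54.6000 theta=5/11 (≈0.4545)
Rounded to 4 decimal places: x = 54.6000, theta = 0.4545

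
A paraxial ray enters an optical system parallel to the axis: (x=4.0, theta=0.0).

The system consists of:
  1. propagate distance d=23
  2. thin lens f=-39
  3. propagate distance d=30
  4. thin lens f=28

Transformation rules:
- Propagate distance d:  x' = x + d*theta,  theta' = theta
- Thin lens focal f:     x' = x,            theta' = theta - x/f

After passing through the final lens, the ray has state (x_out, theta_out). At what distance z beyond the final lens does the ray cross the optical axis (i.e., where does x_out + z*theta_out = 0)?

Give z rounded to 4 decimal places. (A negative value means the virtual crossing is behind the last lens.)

Answer: 47.1220

Derivation:
Initial: x=4.0000 theta=0.0000
After 1 (propagate distance d=23): x=4.0000 theta=0.0000
After 2 (thin lens f=-39): x=4.0000 theta=4/39 (≈0.1026)
After 3 (propagate distance d=30): x=92/13 (≈7.0769) theta=4/39 (≈0.1026)
After 4 (thin lens f=28): x=92/13 (≈7.0769) theta=-41/273 (≈-0.1502)
z_focus = -x_out/theta_out = -(92/13)/(-41/273) = 1932/41 ≈ 47.1220
Rounded to 4 decimal places: z = 47.1220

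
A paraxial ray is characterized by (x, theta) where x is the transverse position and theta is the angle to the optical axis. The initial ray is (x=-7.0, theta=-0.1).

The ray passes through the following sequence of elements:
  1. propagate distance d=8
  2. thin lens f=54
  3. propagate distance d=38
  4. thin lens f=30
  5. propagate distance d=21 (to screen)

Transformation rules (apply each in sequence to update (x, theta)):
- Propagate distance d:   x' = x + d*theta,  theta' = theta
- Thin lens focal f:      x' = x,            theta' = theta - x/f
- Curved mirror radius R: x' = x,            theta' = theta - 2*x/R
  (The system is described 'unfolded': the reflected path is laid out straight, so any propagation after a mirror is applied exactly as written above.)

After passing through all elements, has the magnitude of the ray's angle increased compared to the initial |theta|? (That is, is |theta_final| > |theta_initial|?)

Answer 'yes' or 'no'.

Initial: x=-7.0000 theta=-0.1000
After 1 (propagate distance d=8): x=-7.8000 theta=-0.1000
After 2 (thin lens f=54): x=-7.8000 theta=2/45 (≈0.0444)
After 3 (propagate distance d=38): x=-55/9 (≈-6.1111) theta=2/45 (≈0.0444)
After 4 (thin lens f=30): x=-55/9 (≈-6.1111) theta=67/270 (≈0.2481)
After 5 (propagate distance d=21 (to screen)): x=-0.9000 theta=67/270 (≈0.2481)
|theta_initial|=0.1000 |theta_final|=67/270 (≈0.2481) -> increased

Answer: yes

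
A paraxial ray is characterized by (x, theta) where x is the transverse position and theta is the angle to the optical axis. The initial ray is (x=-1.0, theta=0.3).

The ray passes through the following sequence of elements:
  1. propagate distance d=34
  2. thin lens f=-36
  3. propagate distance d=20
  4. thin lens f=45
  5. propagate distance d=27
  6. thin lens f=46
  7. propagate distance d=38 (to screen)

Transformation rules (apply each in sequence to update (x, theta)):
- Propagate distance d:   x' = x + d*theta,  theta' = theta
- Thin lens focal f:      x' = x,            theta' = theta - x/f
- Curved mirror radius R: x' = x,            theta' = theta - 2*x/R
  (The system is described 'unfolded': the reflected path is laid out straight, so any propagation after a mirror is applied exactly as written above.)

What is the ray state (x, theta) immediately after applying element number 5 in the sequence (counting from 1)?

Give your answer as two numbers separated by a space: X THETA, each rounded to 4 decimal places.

Initial: x=-1.0000 theta=0.3000
After 1 (propagate distance d=34): x=9.2000 theta=0.3000
After 2 (thin lens f=-36): x=9.2000 theta=5/9 (≈0.5556)
After 3 (propagate distance d=20): x=914/45 (≈20.3111) theta=5/9 (≈0.5556)
After 4 (thin lens f=45): x=914/45 (≈20.3111) theta=211/2025 (≈0.1042)
After 5 (propagate distance d=27): x=5203/225 (≈23.1244) theta=211/2025 (≈0.1042)
Rounded to 4 decimal places: x = 23.1244, theta = 0.1042

Answer: 23.1244 0.1042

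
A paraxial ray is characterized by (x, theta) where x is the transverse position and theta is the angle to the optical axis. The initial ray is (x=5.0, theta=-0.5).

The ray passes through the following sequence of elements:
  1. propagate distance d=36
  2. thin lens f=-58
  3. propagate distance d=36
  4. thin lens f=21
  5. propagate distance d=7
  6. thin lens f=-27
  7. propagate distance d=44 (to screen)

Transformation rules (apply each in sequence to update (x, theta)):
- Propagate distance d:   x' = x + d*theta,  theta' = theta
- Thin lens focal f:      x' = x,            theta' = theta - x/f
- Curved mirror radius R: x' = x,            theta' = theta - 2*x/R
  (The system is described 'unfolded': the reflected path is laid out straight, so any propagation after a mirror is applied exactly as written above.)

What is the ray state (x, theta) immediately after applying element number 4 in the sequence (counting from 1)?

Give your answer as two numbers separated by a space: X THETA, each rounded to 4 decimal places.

Initial: x=5.0000 theta=-0.5000
After 1 (propagate distance d=36): x=-13.0000 theta=-0.5000
After 2 (thin lens f=-58): x=-13.0000 theta=-21/29 (≈-0.7241)
After 3 (propagate distance d=36): x=-1133/29 (≈-39.0690) theta=-21/29 (≈-0.7241)
After 4 (thin lens f=21): x=-1133/29 (≈-39.0690) theta=692/609 (≈1.1363)
Rounded to 4 decimal places: x = -39.0690, theta = 1.1363

Answer: -39.0690 1.1363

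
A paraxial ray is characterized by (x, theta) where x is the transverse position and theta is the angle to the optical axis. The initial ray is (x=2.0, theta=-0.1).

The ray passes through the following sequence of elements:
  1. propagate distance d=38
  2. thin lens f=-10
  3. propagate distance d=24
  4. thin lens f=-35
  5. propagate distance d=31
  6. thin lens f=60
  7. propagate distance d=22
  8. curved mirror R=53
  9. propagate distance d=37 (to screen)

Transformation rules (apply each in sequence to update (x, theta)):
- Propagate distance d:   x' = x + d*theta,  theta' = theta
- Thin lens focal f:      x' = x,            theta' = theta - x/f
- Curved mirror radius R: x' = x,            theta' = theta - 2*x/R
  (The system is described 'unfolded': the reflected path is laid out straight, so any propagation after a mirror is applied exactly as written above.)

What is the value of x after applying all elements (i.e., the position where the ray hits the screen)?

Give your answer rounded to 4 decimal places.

Initial: x=2.0000 theta=-0.1000
After 1 (propagate distance d=38): x=-1.8000 theta=-0.1000
After 2 (thin lens f=-10): x=-1.8000 theta=-0.2800
After 3 (propagate distance d=24): x=-8.5200 theta=-0.2800
After 4 (thin lens f=-35): x=-8.5200 theta=-458/875 (≈-0.5234)
After 5 (propagate distance d=31): x=-21653/875 (≈-24.7463) theta=-458/875 (≈-0.5234)
After 6 (thin lens f=60): x=-21653/875 (≈-24.7463) theta=-5827/52500 (≈-0.1110)
After 7 (propagate distance d=22): x=-713687/26250 (≈-27.1881) theta=-5827/52500 (≈-0.1110)
After 8 (curved mirror R=53): x=-713687/26250 (≈-27.1881) theta=848639/927500 (≈0.9150)
After 9 (propagate distance d=37 (to screen)): x=18548107/2782500 (≈6.6660) theta=848639/927500 (≈0.9150)
Rounded to 4 decimal places: x = 6.6660

Answer: 6.6660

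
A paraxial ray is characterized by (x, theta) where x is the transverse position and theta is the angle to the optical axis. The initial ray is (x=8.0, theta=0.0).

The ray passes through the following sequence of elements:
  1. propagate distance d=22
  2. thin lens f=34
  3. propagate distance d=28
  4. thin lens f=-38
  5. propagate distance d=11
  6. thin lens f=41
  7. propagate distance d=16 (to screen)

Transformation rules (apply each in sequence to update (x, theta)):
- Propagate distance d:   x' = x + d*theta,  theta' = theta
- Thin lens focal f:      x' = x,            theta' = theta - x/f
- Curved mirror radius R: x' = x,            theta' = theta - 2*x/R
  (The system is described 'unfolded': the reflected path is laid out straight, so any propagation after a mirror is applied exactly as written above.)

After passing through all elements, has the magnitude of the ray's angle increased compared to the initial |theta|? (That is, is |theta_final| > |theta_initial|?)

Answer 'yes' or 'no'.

Answer: yes

Derivation:
Initial: x=8.0000 theta=0.0000
After 1 (propagate distance d=22): x=8.0000 theta=0.0000
After 2 (thin lens f=34): x=8.0000 theta=-4/17 (≈-0.2353)
After 3 (propagate distance d=28): x=24/17 (≈1.4118) theta=-4/17 (≈-0.2353)
After 4 (thin lens f=-38): x=24/17 (≈1.4118) theta=-64/323 (≈-0.1981)
After 5 (propagate distance d=11): x=-248/323 (≈-0.7678) theta=-64/323 (≈-0.1981)
After 6 (thin lens f=41): x=-248/323 (≈-0.7678) theta=-2376/13243 (≈-0.1794)
After 7 (propagate distance d=16 (to screen)): x=-2536/697 (≈-3.6385) theta=-2376/13243 (≈-0.1794)
|theta_initial|=0.0000 |theta_final|=2376/13243 (≈0.1794) -> increased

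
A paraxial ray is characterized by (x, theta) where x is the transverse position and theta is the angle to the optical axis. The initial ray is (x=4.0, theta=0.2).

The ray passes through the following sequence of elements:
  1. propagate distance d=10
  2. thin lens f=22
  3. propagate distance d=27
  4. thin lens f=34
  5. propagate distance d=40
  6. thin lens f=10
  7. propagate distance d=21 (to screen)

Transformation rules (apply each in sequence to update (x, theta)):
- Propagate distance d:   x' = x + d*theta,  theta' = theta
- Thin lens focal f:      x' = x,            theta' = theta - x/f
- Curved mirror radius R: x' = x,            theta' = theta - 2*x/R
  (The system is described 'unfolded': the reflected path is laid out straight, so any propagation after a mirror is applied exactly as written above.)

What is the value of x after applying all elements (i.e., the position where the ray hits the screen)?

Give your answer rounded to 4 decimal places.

Initial: x=4.0000 theta=0.2000
After 1 (propagate distance d=10): x=6.0000 theta=0.2000
After 2 (thin lens f=22): x=6.0000 theta=-4/55 (≈-0.0727)
After 3 (propagate distance d=27): x=222/55 (≈4.0364) theta=-4/55 (≈-0.0727)
After 4 (thin lens f=34): x=222/55 (≈4.0364) theta=-179/935 (≈-0.1914)
After 5 (propagate distance d=40): x=-3386/935 (≈-3.6214) theta=-179/935 (≈-0.1914)
After 6 (thin lens f=10): x=-3386/935 (≈-3.6214) theta=798/4675 (≈0.1707)
After 7 (propagate distance d=21 (to screen)): x=-172/4675 (≈-0.0368) theta=798/4675 (≈0.1707)
Rounded to 4 decimal places: x = -0.0368

Answer: -0.0368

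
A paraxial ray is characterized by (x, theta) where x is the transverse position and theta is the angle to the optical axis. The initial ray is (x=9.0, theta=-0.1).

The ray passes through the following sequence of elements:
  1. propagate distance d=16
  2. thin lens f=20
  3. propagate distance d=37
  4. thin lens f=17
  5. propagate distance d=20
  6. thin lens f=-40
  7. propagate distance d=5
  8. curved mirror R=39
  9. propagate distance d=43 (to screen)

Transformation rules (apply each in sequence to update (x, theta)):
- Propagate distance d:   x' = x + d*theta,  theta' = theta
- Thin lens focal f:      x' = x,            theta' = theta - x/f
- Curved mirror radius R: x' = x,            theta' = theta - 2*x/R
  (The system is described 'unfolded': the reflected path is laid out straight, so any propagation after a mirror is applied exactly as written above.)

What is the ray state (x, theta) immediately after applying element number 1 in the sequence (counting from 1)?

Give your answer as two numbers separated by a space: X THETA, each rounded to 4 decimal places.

Initial: x=9.0000 theta=-0.1000
After 1 (propagate distance d=16): x=7.4000 theta=-0.1000
Rounded to 4 decimal places: x = 7.4000, theta = -0.1000

Answer: 7.4000 -0.1000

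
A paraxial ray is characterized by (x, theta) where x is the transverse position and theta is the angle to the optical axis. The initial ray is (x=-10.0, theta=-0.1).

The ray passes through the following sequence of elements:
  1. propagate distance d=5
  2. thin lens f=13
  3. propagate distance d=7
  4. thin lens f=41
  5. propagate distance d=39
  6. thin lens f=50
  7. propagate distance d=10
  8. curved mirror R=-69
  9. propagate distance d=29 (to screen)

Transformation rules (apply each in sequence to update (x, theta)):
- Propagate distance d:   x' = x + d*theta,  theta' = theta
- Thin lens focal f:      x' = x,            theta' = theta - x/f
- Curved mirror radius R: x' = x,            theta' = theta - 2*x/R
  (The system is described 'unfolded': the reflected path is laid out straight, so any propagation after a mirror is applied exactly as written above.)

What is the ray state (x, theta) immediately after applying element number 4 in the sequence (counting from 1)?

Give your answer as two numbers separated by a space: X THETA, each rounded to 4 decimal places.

Initial: x=-10.0000 theta=-0.1000
After 1 (propagate distance d=5): x=-10.5000 theta=-0.1000
After 2 (thin lens f=13): x=-10.5000 theta=46/65 (≈0.7077)
After 3 (propagate distance d=7): x=-721/130 (≈-5.5462) theta=46/65 (≈0.7077)
After 4 (thin lens f=41): x=-721/130 (≈-5.5462) theta=4493/5330 (≈0.8430)
Rounded to 4 decimal places: x = -5.5462, theta = 0.8430

Answer: -5.5462 0.8430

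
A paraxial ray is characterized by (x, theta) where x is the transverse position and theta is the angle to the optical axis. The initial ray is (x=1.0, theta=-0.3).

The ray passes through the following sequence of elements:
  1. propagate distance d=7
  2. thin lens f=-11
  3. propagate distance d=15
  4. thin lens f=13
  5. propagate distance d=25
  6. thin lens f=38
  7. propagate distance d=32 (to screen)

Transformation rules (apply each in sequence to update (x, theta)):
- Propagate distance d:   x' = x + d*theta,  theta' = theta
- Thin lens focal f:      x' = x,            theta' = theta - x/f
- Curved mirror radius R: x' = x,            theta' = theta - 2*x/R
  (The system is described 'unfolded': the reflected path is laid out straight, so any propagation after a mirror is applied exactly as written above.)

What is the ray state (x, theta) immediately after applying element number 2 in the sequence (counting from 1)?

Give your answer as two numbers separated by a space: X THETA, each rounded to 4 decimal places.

Initial: x=1.0000 theta=-0.3000
After 1 (propagate distance d=7): x=-1.1000 theta=-0.3000
After 2 (thin lens f=-11): x=-1.1000 theta=-0.4000
Rounded to 4 decimal places: x = -1.1000, theta = -0.4000

Answer: -1.1000 -0.4000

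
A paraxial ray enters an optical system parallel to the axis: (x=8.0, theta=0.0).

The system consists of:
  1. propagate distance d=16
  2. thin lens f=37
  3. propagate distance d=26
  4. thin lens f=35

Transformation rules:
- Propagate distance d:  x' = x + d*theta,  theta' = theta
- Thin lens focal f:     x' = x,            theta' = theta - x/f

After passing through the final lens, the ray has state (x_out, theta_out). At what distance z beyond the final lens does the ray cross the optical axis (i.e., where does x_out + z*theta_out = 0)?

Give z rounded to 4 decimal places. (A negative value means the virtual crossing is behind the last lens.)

Answer: 8.3696

Derivation:
Initial: x=8.0000 theta=0.0000
After 1 (propagate distance d=16): x=8.0000 theta=0.0000
After 2 (thin lens f=37): x=8.0000 theta=-8/37 (≈-0.2162)
After 3 (propagate distance d=26): x=88/37 (≈2.3784) theta=-8/37 (≈-0.2162)
After 4 (thin lens f=35): x=88/37 (≈2.3784) theta=-368/1295 (≈-0.2842)
z_focus = -x_out/theta_out = -(88/37)/(-368/1295) = 385/46 ≈ 8.3696
Rounded to 4 decimal places: z = 8.3696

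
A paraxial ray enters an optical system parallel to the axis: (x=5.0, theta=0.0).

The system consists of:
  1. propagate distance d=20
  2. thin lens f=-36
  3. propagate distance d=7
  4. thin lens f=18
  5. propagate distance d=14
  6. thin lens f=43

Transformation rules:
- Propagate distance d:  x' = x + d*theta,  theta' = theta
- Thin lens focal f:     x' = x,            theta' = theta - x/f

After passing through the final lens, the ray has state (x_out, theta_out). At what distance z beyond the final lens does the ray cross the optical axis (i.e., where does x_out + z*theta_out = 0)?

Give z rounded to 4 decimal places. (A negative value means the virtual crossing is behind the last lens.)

Initial: x=5.0000 theta=0.0000
After 1 (propagate distance d=20): x=5.0000 theta=0.0000
After 2 (thin lens f=-36): x=5.0000 theta=5/36 (≈0.1389)
After 3 (propagate distance d=7): x=215/36 (≈5.9722) theta=5/36 (≈0.1389)
After 4 (thin lens f=18): x=215/36 (≈5.9722) theta=-125/648 (≈-0.1929)
After 5 (propagate distance d=14): x=265/81 (≈3.2716) theta=-125/648 (≈-0.1929)
After 6 (thin lens f=43): x=265/81 (≈3.2716) theta=-7495/27864 (≈-0.2690)
z_focus = -x_out/theta_out = -(265/81)/(-7495/27864) = 18232/1499 ≈ 12.1628
Rounded to 4 decimal places: z = 12.1628

Answer: 12.1628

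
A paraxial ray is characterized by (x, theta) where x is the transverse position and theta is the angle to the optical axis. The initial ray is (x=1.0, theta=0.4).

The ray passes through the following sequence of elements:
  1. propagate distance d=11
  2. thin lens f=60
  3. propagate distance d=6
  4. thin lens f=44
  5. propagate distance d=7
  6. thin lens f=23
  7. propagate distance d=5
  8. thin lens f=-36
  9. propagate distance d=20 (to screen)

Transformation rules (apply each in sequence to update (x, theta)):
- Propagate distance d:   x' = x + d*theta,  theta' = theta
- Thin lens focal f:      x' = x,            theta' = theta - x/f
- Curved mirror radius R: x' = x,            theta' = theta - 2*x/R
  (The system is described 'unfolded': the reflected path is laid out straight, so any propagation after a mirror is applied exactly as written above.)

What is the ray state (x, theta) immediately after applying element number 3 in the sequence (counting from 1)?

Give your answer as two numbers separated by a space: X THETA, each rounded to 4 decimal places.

Answer: 7.2600 0.3100

Derivation:
Initial: x=1.0000 theta=0.4000
After 1 (propagate distance d=11): x=5.4000 theta=0.4000
After 2 (thin lens f=60): x=5.4000 theta=0.3100
After 3 (propagate distance d=6): x=7.2600 theta=0.3100
Rounded to 4 decimal places: x = 7.2600, theta = 0.3100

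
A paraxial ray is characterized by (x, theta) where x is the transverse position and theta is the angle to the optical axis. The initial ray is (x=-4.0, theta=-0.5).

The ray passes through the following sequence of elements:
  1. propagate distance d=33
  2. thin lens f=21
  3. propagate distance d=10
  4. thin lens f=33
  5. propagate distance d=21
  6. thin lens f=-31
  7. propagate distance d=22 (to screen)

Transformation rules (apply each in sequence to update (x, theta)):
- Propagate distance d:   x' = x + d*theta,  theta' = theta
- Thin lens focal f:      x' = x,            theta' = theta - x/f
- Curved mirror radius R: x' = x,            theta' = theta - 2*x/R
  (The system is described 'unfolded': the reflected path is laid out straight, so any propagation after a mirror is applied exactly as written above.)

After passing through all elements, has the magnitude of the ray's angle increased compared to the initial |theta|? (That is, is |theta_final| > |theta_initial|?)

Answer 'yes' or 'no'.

Initial: x=-4.0000 theta=-0.5000
After 1 (propagate distance d=33): x=-20.5000 theta=-0.5000
After 2 (thin lens f=21): x=-20.5000 theta=10/21 (≈0.4762)
After 3 (propagate distance d=10): x=-661/42 (≈-15.7381) theta=10/21 (≈0.4762)
After 4 (thin lens f=33): x=-661/42 (≈-15.7381) theta=1321/1386 (≈0.9531)
After 5 (propagate distance d=21): x=988/231 (≈4.2771) theta=1321/1386 (≈0.9531)
After 6 (thin lens f=-31): x=988/231 (≈4.2771) theta=6697/6138 (≈1.0911)
After 7 (propagate distance d=22 (to screen)): x=607553/21483 (≈28.2806) theta=6697/6138 (≈1.0911)
|theta_initial|=0.5000 |theta_final|=6697/6138 (≈1.0911) -> increased

Answer: yes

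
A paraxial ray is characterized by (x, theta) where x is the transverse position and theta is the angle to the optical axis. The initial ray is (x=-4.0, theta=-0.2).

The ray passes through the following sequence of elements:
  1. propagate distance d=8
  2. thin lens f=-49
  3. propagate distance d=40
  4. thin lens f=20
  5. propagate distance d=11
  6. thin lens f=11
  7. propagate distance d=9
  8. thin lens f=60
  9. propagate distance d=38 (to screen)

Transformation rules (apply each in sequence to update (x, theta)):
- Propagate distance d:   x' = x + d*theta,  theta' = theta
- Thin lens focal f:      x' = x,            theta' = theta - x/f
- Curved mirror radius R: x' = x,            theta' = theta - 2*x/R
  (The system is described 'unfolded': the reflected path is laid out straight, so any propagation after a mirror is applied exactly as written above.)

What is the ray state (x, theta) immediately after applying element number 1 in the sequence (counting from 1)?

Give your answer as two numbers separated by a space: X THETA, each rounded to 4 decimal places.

Initial: x=-4.0000 theta=-0.2000
After 1 (propagate distance d=8): x=-5.6000 theta=-0.2000
Rounded to 4 decimal places: x = -5.6000, theta = -0.2000

Answer: -5.6000 -0.2000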